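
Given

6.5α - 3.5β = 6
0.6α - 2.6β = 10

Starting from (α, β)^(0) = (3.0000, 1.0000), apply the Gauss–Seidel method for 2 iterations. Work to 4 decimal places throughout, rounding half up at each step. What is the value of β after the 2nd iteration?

-4.0691

Iteration 1:
  α = (6 - (-3.5)·1.0000) / (6.5) = 1.4615
  β = (10 - (0.6)·1.4615) / (-2.6) = -3.5089
Iteration 2:
  α = (6 - (-3.5)·-3.5089) / (6.5) = -0.9663
  β = (10 - (0.6)·-0.9663) / (-2.6) = -4.0691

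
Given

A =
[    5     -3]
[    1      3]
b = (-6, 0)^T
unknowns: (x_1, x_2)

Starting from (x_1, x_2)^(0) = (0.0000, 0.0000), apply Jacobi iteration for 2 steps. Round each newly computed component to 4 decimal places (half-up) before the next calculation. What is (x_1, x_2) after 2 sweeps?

Iteration 1:
  x_1 = (-6 - (-3)·0.0000) / (5) = -1.2000
  x_2 = (0 - (1)·0.0000) / (3) = 0.0000
Iteration 2:
  x_1 = (-6 - (-3)·0.0000) / (5) = -1.2000
  x_2 = (0 - (1)·-1.2000) / (3) = 0.4000

(-1.2000, 0.4000)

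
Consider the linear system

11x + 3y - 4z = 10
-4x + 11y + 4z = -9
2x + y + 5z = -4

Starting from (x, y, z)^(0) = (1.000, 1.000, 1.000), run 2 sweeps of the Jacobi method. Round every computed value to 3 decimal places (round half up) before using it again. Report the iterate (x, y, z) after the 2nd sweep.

Iteration 1:
  x = (10 - (3)·1.000 - (-4)·1.000) / (11) = 1.000
  y = (-9 - (-4)·1.000 - (4)·1.000) / (11) = -0.818
  z = (-4 - (2)·1.000 - (1)·1.000) / (5) = -1.400
Iteration 2:
  x = (10 - (3)·-0.818 - (-4)·-1.400) / (11) = 0.623
  y = (-9 - (-4)·1.000 - (4)·-1.400) / (11) = 0.055
  z = (-4 - (2)·1.000 - (1)·-0.818) / (5) = -1.036

(0.623, 0.055, -1.036)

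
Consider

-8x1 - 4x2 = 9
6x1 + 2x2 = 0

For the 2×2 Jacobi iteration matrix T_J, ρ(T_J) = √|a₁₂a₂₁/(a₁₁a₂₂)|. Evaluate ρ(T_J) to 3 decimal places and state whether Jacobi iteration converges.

1.225

a₁₂a₂₁/(a₁₁a₂₂) = (-4)·(6) / ((-8)·(2)) = 1.500000
ρ = √|1.500000| = √1.500000 = 1.225
ρ > 1, so Jacobi diverges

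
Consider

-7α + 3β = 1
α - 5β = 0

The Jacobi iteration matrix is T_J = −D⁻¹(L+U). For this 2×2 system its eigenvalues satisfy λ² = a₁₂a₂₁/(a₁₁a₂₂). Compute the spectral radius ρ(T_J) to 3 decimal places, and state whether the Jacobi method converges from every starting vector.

a₁₂a₂₁/(a₁₁a₂₂) = (3)·(1) / ((-7)·(-5)) = 0.085714
ρ = √|0.085714| = √0.085714 = 0.293
ρ < 1, so Jacobi converges

0.293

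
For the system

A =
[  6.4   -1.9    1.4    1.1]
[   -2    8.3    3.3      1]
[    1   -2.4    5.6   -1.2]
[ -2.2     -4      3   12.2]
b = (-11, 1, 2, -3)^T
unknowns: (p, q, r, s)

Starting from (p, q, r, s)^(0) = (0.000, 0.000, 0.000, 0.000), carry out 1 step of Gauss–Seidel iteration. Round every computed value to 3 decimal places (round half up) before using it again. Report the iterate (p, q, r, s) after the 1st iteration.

Iteration 1:
  p = (-11 - (-1.9)·0.000 - (1.4)·0.000 - (1.1)·0.000) / (6.4) = -1.719
  q = (1 - (-2)·-1.719 - (3.3)·0.000 - (1)·0.000) / (8.3) = -0.294
  r = (2 - (1)·-1.719 - (-2.4)·-0.294 - (-1.2)·0.000) / (5.6) = 0.538
  s = (-3 - (-2.2)·-1.719 - (-4)·-0.294 - (3)·0.538) / (12.2) = -0.785

(-1.719, -0.294, 0.538, -0.785)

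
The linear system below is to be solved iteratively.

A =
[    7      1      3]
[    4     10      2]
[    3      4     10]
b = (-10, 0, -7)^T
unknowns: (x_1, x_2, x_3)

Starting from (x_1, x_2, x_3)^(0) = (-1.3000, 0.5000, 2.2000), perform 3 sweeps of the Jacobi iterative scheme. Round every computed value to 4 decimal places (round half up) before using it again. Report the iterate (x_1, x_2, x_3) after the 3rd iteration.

Iteration 1:
  x_1 = (-10 - (1)·0.5000 - (3)·2.2000) / (7) = -2.4429
  x_2 = (0 - (4)·-1.3000 - (2)·2.2000) / (10) = 0.0800
  x_3 = (-7 - (3)·-1.3000 - (4)·0.5000) / (10) = -0.5100
Iteration 2:
  x_1 = (-10 - (1)·0.0800 - (3)·-0.5100) / (7) = -1.2214
  x_2 = (0 - (4)·-2.4429 - (2)·-0.5100) / (10) = 1.0792
  x_3 = (-7 - (3)·-2.4429 - (4)·0.0800) / (10) = 0.0009
Iteration 3:
  x_1 = (-10 - (1)·1.0792 - (3)·0.0009) / (7) = -1.5831
  x_2 = (0 - (4)·-1.2214 - (2)·0.0009) / (10) = 0.4884
  x_3 = (-7 - (3)·-1.2214 - (4)·1.0792) / (10) = -0.7653

(-1.5831, 0.4884, -0.7653)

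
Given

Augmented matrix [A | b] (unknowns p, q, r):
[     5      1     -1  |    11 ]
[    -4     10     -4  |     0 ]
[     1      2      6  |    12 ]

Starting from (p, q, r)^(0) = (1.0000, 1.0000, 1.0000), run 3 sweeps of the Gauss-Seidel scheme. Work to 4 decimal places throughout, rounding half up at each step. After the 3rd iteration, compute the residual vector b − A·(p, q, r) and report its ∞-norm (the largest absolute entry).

0.0366

Iteration 1:
  p = (11 - (1)·1.0000 - (-1)·1.0000) / (5) = 2.2000
  q = (0 - (-4)·2.2000 - (-4)·1.0000) / (10) = 1.2800
  r = (12 - (1)·2.2000 - (2)·1.2800) / (6) = 1.2067
Iteration 2:
  p = (11 - (1)·1.2800 - (-1)·1.2067) / (5) = 2.1853
  q = (0 - (-4)·2.1853 - (-4)·1.2067) / (10) = 1.3568
  r = (12 - (1)·2.1853 - (2)·1.3568) / (6) = 1.1835
Iteration 3:
  p = (11 - (1)·1.3568 - (-1)·1.1835) / (5) = 2.1653
  q = (0 - (-4)·2.1653 - (-4)·1.1835) / (10) = 1.3395
  r = (12 - (1)·2.1653 - (2)·1.3395) / (6) = 1.1926
Residual b − A·x = (0.0266, 0.0366, 0.0001); ∞-norm = 0.0366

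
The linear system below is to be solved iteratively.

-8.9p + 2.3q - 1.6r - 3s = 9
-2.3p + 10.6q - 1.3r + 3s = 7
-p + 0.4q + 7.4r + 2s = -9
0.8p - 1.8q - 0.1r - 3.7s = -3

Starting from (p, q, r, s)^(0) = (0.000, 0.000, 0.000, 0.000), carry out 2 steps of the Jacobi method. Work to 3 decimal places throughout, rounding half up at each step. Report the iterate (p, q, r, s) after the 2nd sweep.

(-0.895, 0.062, -1.608, 0.304)

Iteration 1:
  p = (9 - (2.3)·0.000 - (-1.6)·0.000 - (-3)·0.000) / (-8.9) = -1.011
  q = (7 - (-2.3)·0.000 - (-1.3)·0.000 - (3)·0.000) / (10.6) = 0.660
  r = (-9 - (-1)·0.000 - (0.4)·0.000 - (2)·0.000) / (7.4) = -1.216
  s = (-3 - (0.8)·0.000 - (-1.8)·0.000 - (-0.1)·0.000) / (-3.7) = 0.811
Iteration 2:
  p = (9 - (2.3)·0.660 - (-1.6)·-1.216 - (-3)·0.811) / (-8.9) = -0.895
  q = (7 - (-2.3)·-1.011 - (-1.3)·-1.216 - (3)·0.811) / (10.6) = 0.062
  r = (-9 - (-1)·-1.011 - (0.4)·0.660 - (2)·0.811) / (7.4) = -1.608
  s = (-3 - (0.8)·-1.011 - (-1.8)·0.660 - (-0.1)·-1.216) / (-3.7) = 0.304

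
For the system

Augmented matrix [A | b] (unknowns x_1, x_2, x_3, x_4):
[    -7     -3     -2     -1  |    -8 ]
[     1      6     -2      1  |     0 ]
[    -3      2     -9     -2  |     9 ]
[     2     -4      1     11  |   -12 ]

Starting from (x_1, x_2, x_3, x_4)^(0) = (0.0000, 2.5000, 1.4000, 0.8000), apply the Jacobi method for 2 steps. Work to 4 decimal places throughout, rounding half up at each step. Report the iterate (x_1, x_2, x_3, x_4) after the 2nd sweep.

(1.2219, -0.0821, -0.7096, -0.8326)

Iteration 1:
  x_1 = (-8 - (-3)·2.5000 - (-2)·1.4000 - (-1)·0.8000) / (-7) = -0.4429
  x_2 = (0 - (1)·0.0000 - (-2)·1.4000 - (1)·0.8000) / (6) = 0.3333
  x_3 = (9 - (-3)·0.0000 - (2)·2.5000 - (-2)·0.8000) / (-9) = -0.6222
  x_4 = (-12 - (2)·0.0000 - (-4)·2.5000 - (1)·1.4000) / (11) = -0.3091
Iteration 2:
  x_1 = (-8 - (-3)·0.3333 - (-2)·-0.6222 - (-1)·-0.3091) / (-7) = 1.2219
  x_2 = (0 - (1)·-0.4429 - (-2)·-0.6222 - (1)·-0.3091) / (6) = -0.0821
  x_3 = (9 - (-3)·-0.4429 - (2)·0.3333 - (-2)·-0.3091) / (-9) = -0.7096
  x_4 = (-12 - (2)·-0.4429 - (-4)·0.3333 - (1)·-0.6222) / (11) = -0.8326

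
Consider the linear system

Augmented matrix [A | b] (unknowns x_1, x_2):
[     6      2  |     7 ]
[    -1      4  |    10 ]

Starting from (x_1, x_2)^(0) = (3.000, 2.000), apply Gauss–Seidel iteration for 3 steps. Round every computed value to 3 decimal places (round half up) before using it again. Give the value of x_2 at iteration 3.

Iteration 1:
  x_1 = (7 - (2)·2.000) / (6) = 0.500
  x_2 = (10 - (-1)·0.500) / (4) = 2.625
Iteration 2:
  x_1 = (7 - (2)·2.625) / (6) = 0.292
  x_2 = (10 - (-1)·0.292) / (4) = 2.573
Iteration 3:
  x_1 = (7 - (2)·2.573) / (6) = 0.309
  x_2 = (10 - (-1)·0.309) / (4) = 2.577

2.577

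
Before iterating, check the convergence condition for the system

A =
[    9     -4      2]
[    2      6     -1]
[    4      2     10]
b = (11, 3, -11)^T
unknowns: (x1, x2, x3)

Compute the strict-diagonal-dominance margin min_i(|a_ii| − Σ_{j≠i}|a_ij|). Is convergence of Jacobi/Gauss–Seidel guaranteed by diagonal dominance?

row 1: |9| − (4+2) = 3
row 2: |6| − (2+1) = 3
row 3: |10| − (4+2) = 4
minimum over rows = 3 → strictly diagonally dominant (convergence guaranteed)

3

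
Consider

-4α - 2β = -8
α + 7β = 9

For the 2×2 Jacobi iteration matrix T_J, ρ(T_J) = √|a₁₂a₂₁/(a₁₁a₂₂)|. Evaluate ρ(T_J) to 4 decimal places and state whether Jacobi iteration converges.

a₁₂a₂₁/(a₁₁a₂₂) = (-2)·(1) / ((-4)·(7)) = 0.071429
ρ = √|0.071429| = √0.071429 = 0.2673
ρ < 1, so Jacobi converges

0.2673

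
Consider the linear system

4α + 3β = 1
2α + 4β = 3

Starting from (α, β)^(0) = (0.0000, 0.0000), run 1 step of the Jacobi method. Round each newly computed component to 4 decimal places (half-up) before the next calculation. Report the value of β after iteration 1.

Iteration 1:
  α = (1 - (3)·0.0000) / (4) = 0.2500
  β = (3 - (2)·0.0000) / (4) = 0.7500

0.7500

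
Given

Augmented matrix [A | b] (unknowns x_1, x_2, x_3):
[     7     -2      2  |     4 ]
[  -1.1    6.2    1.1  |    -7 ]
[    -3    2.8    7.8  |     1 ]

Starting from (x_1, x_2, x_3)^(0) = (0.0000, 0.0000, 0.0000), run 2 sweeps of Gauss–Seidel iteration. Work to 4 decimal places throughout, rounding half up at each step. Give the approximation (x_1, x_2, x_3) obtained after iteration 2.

(0.0730, -1.2433, 0.6026)

Iteration 1:
  x_1 = (4 - (-2)·0.0000 - (2)·0.0000) / (7) = 0.5714
  x_2 = (-7 - (-1.1)·0.5714 - (1.1)·0.0000) / (6.2) = -1.0277
  x_3 = (1 - (-3)·0.5714 - (2.8)·-1.0277) / (7.8) = 0.7169
Iteration 2:
  x_1 = (4 - (-2)·-1.0277 - (2)·0.7169) / (7) = 0.0730
  x_2 = (-7 - (-1.1)·0.0730 - (1.1)·0.7169) / (6.2) = -1.2433
  x_3 = (1 - (-3)·0.0730 - (2.8)·-1.2433) / (7.8) = 0.6026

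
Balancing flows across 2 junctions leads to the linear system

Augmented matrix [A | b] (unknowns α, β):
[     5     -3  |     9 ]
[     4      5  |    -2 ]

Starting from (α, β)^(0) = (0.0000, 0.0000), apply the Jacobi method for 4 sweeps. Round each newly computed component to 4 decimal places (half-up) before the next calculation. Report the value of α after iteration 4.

Iteration 1:
  α = (9 - (-3)·0.0000) / (5) = 1.8000
  β = (-2 - (4)·0.0000) / (5) = -0.4000
Iteration 2:
  α = (9 - (-3)·-0.4000) / (5) = 1.5600
  β = (-2 - (4)·1.8000) / (5) = -1.8400
Iteration 3:
  α = (9 - (-3)·-1.8400) / (5) = 0.6960
  β = (-2 - (4)·1.5600) / (5) = -1.6480
Iteration 4:
  α = (9 - (-3)·-1.6480) / (5) = 0.8112
  β = (-2 - (4)·0.6960) / (5) = -0.9568

0.8112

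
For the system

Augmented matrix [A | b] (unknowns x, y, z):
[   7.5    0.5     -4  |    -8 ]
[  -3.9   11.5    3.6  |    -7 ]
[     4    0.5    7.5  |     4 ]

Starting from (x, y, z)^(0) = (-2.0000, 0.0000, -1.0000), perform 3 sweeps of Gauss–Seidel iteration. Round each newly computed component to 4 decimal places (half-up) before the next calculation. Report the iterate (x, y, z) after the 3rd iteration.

(-0.5968, -1.0422, 0.9211)

Iteration 1:
  x = (-8 - (0.5)·0.0000 - (-4)·-1.0000) / (7.5) = -1.6000
  y = (-7 - (-3.9)·-1.6000 - (3.6)·-1.0000) / (11.5) = -0.8383
  z = (4 - (4)·-1.6000 - (0.5)·-0.8383) / (7.5) = 1.4426
Iteration 2:
  x = (-8 - (0.5)·-0.8383 - (-4)·1.4426) / (7.5) = -0.2414
  y = (-7 - (-3.9)·-0.2414 - (3.6)·1.4426) / (11.5) = -1.1422
  z = (4 - (4)·-0.2414 - (0.5)·-1.1422) / (7.5) = 0.7382
Iteration 3:
  x = (-8 - (0.5)·-1.1422 - (-4)·0.7382) / (7.5) = -0.5968
  y = (-7 - (-3.9)·-0.5968 - (3.6)·0.7382) / (11.5) = -1.0422
  z = (4 - (4)·-0.5968 - (0.5)·-1.0422) / (7.5) = 0.9211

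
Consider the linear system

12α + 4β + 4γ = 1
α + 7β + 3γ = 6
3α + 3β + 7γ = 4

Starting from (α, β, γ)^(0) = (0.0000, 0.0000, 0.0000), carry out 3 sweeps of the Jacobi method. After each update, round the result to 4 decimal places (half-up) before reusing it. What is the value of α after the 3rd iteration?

-0.1729

Iteration 1:
  α = (1 - (4)·0.0000 - (4)·0.0000) / (12) = 0.0833
  β = (6 - (1)·0.0000 - (3)·0.0000) / (7) = 0.8571
  γ = (4 - (3)·0.0000 - (3)·0.0000) / (7) = 0.5714
Iteration 2:
  α = (1 - (4)·0.8571 - (4)·0.5714) / (12) = -0.3928
  β = (6 - (1)·0.0833 - (3)·0.5714) / (7) = 0.6004
  γ = (4 - (3)·0.0833 - (3)·0.8571) / (7) = 0.1684
Iteration 3:
  α = (1 - (4)·0.6004 - (4)·0.1684) / (12) = -0.1729
  β = (6 - (1)·-0.3928 - (3)·0.1684) / (7) = 0.8411
  γ = (4 - (3)·-0.3928 - (3)·0.6004) / (7) = 0.4825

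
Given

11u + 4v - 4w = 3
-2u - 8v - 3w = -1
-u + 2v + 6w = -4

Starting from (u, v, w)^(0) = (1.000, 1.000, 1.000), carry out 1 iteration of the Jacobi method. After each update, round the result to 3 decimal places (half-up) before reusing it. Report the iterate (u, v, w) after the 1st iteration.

Iteration 1:
  u = (3 - (4)·1.000 - (-4)·1.000) / (11) = 0.273
  v = (-1 - (-2)·1.000 - (-3)·1.000) / (-8) = -0.500
  w = (-4 - (-1)·1.000 - (2)·1.000) / (6) = -0.833

(0.273, -0.500, -0.833)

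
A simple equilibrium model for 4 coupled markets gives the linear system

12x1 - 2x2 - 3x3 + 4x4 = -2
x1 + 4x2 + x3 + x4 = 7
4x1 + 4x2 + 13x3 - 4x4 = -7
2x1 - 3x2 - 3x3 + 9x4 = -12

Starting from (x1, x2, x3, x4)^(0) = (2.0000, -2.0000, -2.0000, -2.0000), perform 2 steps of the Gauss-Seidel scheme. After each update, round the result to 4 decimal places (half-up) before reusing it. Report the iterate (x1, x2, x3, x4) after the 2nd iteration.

(0.1434, 2.4339, -1.6256, -1.0958)

Iteration 1:
  x1 = (-2 - (-2)·-2.0000 - (-3)·-2.0000 - (4)·-2.0000) / (12) = -0.3333
  x2 = (7 - (1)·-0.3333 - (1)·-2.0000 - (1)·-2.0000) / (4) = 2.8333
  x3 = (-7 - (4)·-0.3333 - (4)·2.8333 - (-4)·-2.0000) / (13) = -1.9231
  x4 = (-12 - (2)·-0.3333 - (-3)·2.8333 - (-3)·-1.9231) / (9) = -0.9559
Iteration 2:
  x1 = (-2 - (-2)·2.8333 - (-3)·-1.9231 - (4)·-0.9559) / (12) = 0.1434
  x2 = (7 - (1)·0.1434 - (1)·-1.9231 - (1)·-0.9559) / (4) = 2.4339
  x3 = (-7 - (4)·0.1434 - (4)·2.4339 - (-4)·-0.9559) / (13) = -1.6256
  x4 = (-12 - (2)·0.1434 - (-3)·2.4339 - (-3)·-1.6256) / (9) = -1.0958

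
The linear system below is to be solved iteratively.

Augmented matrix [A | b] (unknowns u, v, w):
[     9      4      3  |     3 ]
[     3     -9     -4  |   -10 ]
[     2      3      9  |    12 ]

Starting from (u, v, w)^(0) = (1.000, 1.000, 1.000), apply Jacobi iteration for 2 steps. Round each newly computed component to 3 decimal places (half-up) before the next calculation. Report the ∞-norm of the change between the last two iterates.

0.383

Iteration 1:
  u = (3 - (4)·1.000 - (3)·1.000) / (9) = -0.444
  v = (-10 - (3)·1.000 - (-4)·1.000) / (-9) = 1.000
  w = (12 - (2)·1.000 - (3)·1.000) / (9) = 0.778
Iteration 2:
  u = (3 - (4)·1.000 - (3)·0.778) / (9) = -0.370
  v = (-10 - (3)·-0.444 - (-4)·0.778) / (-9) = 0.617
  w = (12 - (2)·-0.444 - (3)·1.000) / (9) = 1.099
Change: (0.074, -0.383, 0.321) → max |·| = 0.383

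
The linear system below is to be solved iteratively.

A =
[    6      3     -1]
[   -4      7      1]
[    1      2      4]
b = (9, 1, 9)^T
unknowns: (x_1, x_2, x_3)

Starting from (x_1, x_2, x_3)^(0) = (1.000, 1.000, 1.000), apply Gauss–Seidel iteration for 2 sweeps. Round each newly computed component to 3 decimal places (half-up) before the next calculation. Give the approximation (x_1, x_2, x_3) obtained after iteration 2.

Iteration 1:
  x_1 = (9 - (3)·1.000 - (-1)·1.000) / (6) = 1.167
  x_2 = (1 - (-4)·1.167 - (1)·1.000) / (7) = 0.667
  x_3 = (9 - (1)·1.167 - (2)·0.667) / (4) = 1.625
Iteration 2:
  x_1 = (9 - (3)·0.667 - (-1)·1.625) / (6) = 1.437
  x_2 = (1 - (-4)·1.437 - (1)·1.625) / (7) = 0.732
  x_3 = (9 - (1)·1.437 - (2)·0.732) / (4) = 1.525

(1.437, 0.732, 1.525)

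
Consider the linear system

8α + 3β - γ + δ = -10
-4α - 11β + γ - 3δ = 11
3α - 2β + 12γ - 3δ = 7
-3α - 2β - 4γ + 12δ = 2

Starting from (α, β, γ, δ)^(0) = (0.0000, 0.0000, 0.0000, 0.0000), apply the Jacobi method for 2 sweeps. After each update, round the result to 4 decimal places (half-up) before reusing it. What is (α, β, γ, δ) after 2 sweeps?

Iteration 1:
  α = (-10 - (3)·0.0000 - (-1)·0.0000 - (1)·0.0000) / (8) = -1.2500
  β = (11 - (-4)·0.0000 - (1)·0.0000 - (-3)·0.0000) / (-11) = -1.0000
  γ = (7 - (3)·0.0000 - (-2)·0.0000 - (-3)·0.0000) / (12) = 0.5833
  δ = (2 - (-3)·0.0000 - (-2)·0.0000 - (-4)·0.0000) / (12) = 0.1667
Iteration 2:
  α = (-10 - (3)·-1.0000 - (-1)·0.5833 - (1)·0.1667) / (8) = -0.8229
  β = (11 - (-4)·-1.2500 - (1)·0.5833 - (-3)·0.1667) / (-11) = -0.5379
  γ = (7 - (3)·-1.2500 - (-2)·-1.0000 - (-3)·0.1667) / (12) = 0.7708
  δ = (2 - (-3)·-1.2500 - (-2)·-1.0000 - (-4)·0.5833) / (12) = -0.1181

(-0.8229, -0.5379, 0.7708, -0.1181)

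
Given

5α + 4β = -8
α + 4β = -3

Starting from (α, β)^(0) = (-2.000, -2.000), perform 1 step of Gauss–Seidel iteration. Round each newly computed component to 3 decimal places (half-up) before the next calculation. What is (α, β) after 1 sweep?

Iteration 1:
  α = (-8 - (4)·-2.000) / (5) = 0.000
  β = (-3 - (1)·0.000) / (4) = -0.750

(0.000, -0.750)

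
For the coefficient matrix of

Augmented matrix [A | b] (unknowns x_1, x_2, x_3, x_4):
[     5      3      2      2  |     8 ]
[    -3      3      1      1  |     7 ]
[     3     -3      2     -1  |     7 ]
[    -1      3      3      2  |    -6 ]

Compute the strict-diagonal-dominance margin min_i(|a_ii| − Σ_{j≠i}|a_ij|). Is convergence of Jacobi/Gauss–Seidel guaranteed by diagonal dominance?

row 1: |5| − (3+2+2) = -2
row 2: |3| − (3+1+1) = -2
row 3: |2| − (3+3+1) = -5
row 4: |2| − (1+3+3) = -5
minimum over rows = -5 → not strictly diagonally dominant

-5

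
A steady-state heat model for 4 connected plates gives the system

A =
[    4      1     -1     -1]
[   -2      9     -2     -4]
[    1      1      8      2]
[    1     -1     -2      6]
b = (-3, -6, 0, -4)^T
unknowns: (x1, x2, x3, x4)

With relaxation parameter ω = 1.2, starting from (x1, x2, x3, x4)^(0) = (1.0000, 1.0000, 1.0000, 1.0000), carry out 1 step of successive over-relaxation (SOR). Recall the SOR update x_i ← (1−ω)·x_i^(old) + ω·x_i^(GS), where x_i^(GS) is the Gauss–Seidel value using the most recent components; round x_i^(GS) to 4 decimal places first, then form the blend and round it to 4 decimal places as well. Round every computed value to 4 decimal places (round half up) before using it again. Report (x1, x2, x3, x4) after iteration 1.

Iteration 1:
  x1: GS value = (-3 - (1)·1.0000 - (-1)·1.0000 - (-1)·1.0000) / (4) = -0.5000;  x1 ← (1−ω)·1.0000 + ω·-0.5000 = -0.8000
  x2: GS value = (-6 - (-2)·-0.8000 - (-2)·1.0000 - (-4)·1.0000) / (9) = -0.1778;  x2 ← (1−ω)·1.0000 + ω·-0.1778 = -0.4134
  x3: GS value = (0 - (1)·-0.8000 - (1)·-0.4134 - (2)·1.0000) / (8) = -0.0983;  x3 ← (1−ω)·1.0000 + ω·-0.0983 = -0.3180
  x4: GS value = (-4 - (1)·-0.8000 - (-1)·-0.4134 - (-2)·-0.3180) / (6) = -0.7082;  x4 ← (1−ω)·1.0000 + ω·-0.7082 = -1.0498

(-0.8000, -0.4134, -0.3180, -1.0498)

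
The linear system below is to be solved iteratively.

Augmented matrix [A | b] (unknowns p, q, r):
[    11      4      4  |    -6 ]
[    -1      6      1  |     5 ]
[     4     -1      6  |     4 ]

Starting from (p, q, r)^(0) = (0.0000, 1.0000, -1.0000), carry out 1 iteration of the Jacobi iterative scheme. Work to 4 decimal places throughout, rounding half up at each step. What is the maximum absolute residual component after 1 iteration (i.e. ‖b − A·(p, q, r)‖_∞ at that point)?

7.3327

Iteration 1:
  p = (-6 - (4)·1.0000 - (4)·-1.0000) / (11) = -0.5455
  q = (5 - (-1)·0.0000 - (1)·-1.0000) / (6) = 1.0000
  r = (4 - (4)·0.0000 - (-1)·1.0000) / (6) = 0.8333
Residual b − A·x = (-7.3327, -2.3788, 2.1822); ∞-norm = 7.3327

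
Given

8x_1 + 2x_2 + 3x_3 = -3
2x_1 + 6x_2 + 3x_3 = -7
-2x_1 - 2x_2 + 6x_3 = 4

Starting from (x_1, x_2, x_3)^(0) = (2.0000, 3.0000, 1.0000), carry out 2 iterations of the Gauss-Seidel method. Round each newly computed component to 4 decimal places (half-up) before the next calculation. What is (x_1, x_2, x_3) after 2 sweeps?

(0.0000, -1.0556, 0.3148)

Iteration 1:
  x_1 = (-3 - (2)·3.0000 - (3)·1.0000) / (8) = -1.5000
  x_2 = (-7 - (2)·-1.5000 - (3)·1.0000) / (6) = -1.1667
  x_3 = (4 - (-2)·-1.5000 - (-2)·-1.1667) / (6) = -0.2222
Iteration 2:
  x_1 = (-3 - (2)·-1.1667 - (3)·-0.2222) / (8) = 0.0000
  x_2 = (-7 - (2)·0.0000 - (3)·-0.2222) / (6) = -1.0556
  x_3 = (4 - (-2)·0.0000 - (-2)·-1.0556) / (6) = 0.3148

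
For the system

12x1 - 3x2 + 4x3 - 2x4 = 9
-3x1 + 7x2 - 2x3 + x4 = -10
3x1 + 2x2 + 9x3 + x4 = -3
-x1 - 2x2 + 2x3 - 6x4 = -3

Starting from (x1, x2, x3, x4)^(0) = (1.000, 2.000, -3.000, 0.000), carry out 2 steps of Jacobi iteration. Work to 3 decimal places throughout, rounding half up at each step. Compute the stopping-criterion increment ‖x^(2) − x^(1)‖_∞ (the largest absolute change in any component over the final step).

1.816

Iteration 1:
  x1 = (9 - (-3)·2.000 - (4)·-3.000 - (-2)·0.000) / (12) = 2.250
  x2 = (-10 - (-3)·1.000 - (-2)·-3.000 - (1)·0.000) / (7) = -1.857
  x3 = (-3 - (3)·1.000 - (2)·2.000 - (1)·0.000) / (9) = -1.111
  x4 = (-3 - (-1)·1.000 - (-2)·2.000 - (2)·-3.000) / (-6) = -1.333
Iteration 2:
  x1 = (9 - (-3)·-1.857 - (4)·-1.111 - (-2)·-1.333) / (12) = 0.434
  x2 = (-10 - (-3)·2.250 - (-2)·-1.111 - (1)·-1.333) / (7) = -0.591
  x3 = (-3 - (3)·2.250 - (2)·-1.857 - (1)·-1.333) / (9) = -0.523
  x4 = (-3 - (-1)·2.250 - (-2)·-1.857 - (2)·-1.111) / (-6) = 0.374
Change: (-1.816, 1.266, 0.588, 1.707) → max |·| = 1.816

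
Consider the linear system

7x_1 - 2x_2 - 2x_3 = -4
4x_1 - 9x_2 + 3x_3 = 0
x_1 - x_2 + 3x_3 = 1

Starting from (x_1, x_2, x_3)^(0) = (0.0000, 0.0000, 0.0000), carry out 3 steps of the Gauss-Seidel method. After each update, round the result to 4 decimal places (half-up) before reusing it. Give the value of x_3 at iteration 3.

Iteration 1:
  x_1 = (-4 - (-2)·0.0000 - (-2)·0.0000) / (7) = -0.5714
  x_2 = (0 - (4)·-0.5714 - (3)·0.0000) / (-9) = -0.2540
  x_3 = (1 - (1)·-0.5714 - (-1)·-0.2540) / (3) = 0.4391
Iteration 2:
  x_1 = (-4 - (-2)·-0.2540 - (-2)·0.4391) / (7) = -0.5185
  x_2 = (0 - (4)·-0.5185 - (3)·0.4391) / (-9) = -0.0841
  x_3 = (1 - (1)·-0.5185 - (-1)·-0.0841) / (3) = 0.4781
Iteration 3:
  x_1 = (-4 - (-2)·-0.0841 - (-2)·0.4781) / (7) = -0.4589
  x_2 = (0 - (4)·-0.4589 - (3)·0.4781) / (-9) = -0.0446
  x_3 = (1 - (1)·-0.4589 - (-1)·-0.0446) / (3) = 0.4714

0.4714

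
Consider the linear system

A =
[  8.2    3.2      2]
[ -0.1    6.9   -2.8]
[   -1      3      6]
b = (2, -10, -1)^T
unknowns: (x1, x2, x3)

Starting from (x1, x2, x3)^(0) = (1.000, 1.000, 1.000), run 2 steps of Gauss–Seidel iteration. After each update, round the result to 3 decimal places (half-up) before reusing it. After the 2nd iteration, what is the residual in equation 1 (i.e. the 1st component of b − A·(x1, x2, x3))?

Iteration 1:
  x1 = (2 - (3.2)·1.000 - (2)·1.000) / (8.2) = -0.390
  x2 = (-10 - (-0.1)·-0.390 - (-2.8)·1.000) / (6.9) = -1.049
  x3 = (-1 - (-1)·-0.390 - (3)·-1.049) / (6) = 0.293
Iteration 2:
  x1 = (2 - (3.2)·-1.049 - (2)·0.293) / (8.2) = 0.582
  x2 = (-10 - (-0.1)·0.582 - (-2.8)·0.293) / (6.9) = -1.322
  x3 = (-1 - (-1)·0.582 - (3)·-1.322) / (6) = 0.591
Residual b − A·x = (0.276, 0.835, 0.002)

0.276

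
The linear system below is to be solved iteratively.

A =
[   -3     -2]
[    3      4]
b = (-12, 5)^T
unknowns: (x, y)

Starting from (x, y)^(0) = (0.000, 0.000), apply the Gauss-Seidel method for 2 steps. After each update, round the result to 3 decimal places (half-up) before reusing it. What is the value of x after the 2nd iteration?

Iteration 1:
  x = (-12 - (-2)·0.000) / (-3) = 4.000
  y = (5 - (3)·4.000) / (4) = -1.750
Iteration 2:
  x = (-12 - (-2)·-1.750) / (-3) = 5.167
  y = (5 - (3)·5.167) / (4) = -2.625

5.167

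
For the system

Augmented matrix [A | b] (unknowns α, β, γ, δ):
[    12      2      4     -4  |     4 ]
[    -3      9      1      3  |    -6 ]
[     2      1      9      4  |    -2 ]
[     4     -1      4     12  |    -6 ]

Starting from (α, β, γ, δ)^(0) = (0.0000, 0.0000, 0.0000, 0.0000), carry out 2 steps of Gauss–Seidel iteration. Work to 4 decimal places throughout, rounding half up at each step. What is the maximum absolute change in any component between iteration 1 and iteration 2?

Iteration 1:
  α = (4 - (2)·0.0000 - (4)·0.0000 - (-4)·0.0000) / (12) = 0.3333
  β = (-6 - (-3)·0.3333 - (1)·0.0000 - (3)·0.0000) / (9) = -0.5556
  γ = (-2 - (2)·0.3333 - (1)·-0.5556 - (4)·0.0000) / (9) = -0.2346
  δ = (-6 - (4)·0.3333 - (-1)·-0.5556 - (4)·-0.2346) / (12) = -0.5792
Iteration 2:
  α = (4 - (2)·-0.5556 - (4)·-0.2346 - (-4)·-0.5792) / (12) = 0.3111
  β = (-6 - (-3)·0.3111 - (1)·-0.2346 - (3)·-0.5792) / (9) = -0.3438
  γ = (-2 - (2)·0.3111 - (1)·-0.3438 - (4)·-0.5792) / (9) = 0.0043
  δ = (-6 - (4)·0.3111 - (-1)·-0.3438 - (4)·0.0043) / (12) = -0.6338
Change: (-0.0222, 0.2118, 0.2389, -0.0546) → max |·| = 0.2389

0.2389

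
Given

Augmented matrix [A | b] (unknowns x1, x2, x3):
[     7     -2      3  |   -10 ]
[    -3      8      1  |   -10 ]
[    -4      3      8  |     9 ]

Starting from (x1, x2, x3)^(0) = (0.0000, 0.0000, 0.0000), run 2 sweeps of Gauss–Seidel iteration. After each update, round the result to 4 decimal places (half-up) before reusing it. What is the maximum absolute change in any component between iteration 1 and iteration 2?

Iteration 1:
  x1 = (-10 - (-2)·0.0000 - (3)·0.0000) / (7) = -1.4286
  x2 = (-10 - (-3)·-1.4286 - (1)·0.0000) / (8) = -1.7857
  x3 = (9 - (-4)·-1.4286 - (3)·-1.7857) / (8) = 1.0803
Iteration 2:
  x1 = (-10 - (-2)·-1.7857 - (3)·1.0803) / (7) = -2.4018
  x2 = (-10 - (-3)·-2.4018 - (1)·1.0803) / (8) = -2.2857
  x3 = (9 - (-4)·-2.4018 - (3)·-2.2857) / (8) = 0.7812
Change: (-0.9732, -0.5000, -0.2991) → max |·| = 0.9732

0.9732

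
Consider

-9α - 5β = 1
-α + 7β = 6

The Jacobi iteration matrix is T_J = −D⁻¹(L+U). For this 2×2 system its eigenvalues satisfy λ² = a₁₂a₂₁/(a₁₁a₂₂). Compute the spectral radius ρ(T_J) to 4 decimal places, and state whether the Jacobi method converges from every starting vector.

0.2817

a₁₂a₂₁/(a₁₁a₂₂) = (-5)·(-1) / ((-9)·(7)) = -0.079365
ρ = √|-0.079365| = √0.079365 = 0.2817
ρ < 1, so Jacobi converges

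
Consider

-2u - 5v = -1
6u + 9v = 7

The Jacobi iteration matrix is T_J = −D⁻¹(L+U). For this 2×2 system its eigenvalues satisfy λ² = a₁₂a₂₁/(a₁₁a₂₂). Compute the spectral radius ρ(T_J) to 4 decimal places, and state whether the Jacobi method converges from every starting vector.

1.2910

a₁₂a₂₁/(a₁₁a₂₂) = (-5)·(6) / ((-2)·(9)) = 1.666667
ρ = √|1.666667| = √1.666667 = 1.2910
ρ > 1, so Jacobi diverges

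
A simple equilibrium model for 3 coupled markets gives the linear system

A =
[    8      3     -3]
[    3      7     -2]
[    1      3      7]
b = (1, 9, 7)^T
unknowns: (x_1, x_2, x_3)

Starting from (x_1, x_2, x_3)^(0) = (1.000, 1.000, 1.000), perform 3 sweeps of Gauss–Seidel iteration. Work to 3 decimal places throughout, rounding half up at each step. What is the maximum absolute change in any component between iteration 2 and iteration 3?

Iteration 1:
  x_1 = (1 - (3)·1.000 - (-3)·1.000) / (8) = 0.125
  x_2 = (9 - (3)·0.125 - (-2)·1.000) / (7) = 1.518
  x_3 = (7 - (1)·0.125 - (3)·1.518) / (7) = 0.332
Iteration 2:
  x_1 = (1 - (3)·1.518 - (-3)·0.332) / (8) = -0.320
  x_2 = (9 - (3)·-0.320 - (-2)·0.332) / (7) = 1.518
  x_3 = (7 - (1)·-0.320 - (3)·1.518) / (7) = 0.395
Iteration 3:
  x_1 = (1 - (3)·1.518 - (-3)·0.395) / (8) = -0.296
  x_2 = (9 - (3)·-0.296 - (-2)·0.395) / (7) = 1.525
  x_3 = (7 - (1)·-0.296 - (3)·1.525) / (7) = 0.389
Change: (0.024, 0.007, -0.006) → max |·| = 0.024

0.024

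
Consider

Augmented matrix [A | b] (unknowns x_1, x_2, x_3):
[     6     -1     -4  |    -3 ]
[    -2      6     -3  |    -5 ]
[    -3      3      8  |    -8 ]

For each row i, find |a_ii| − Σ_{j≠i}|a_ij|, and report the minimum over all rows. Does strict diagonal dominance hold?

row 1: |6| − (1+4) = 1
row 2: |6| − (2+3) = 1
row 3: |8| − (3+3) = 2
minimum over rows = 1 → strictly diagonally dominant (convergence guaranteed)

1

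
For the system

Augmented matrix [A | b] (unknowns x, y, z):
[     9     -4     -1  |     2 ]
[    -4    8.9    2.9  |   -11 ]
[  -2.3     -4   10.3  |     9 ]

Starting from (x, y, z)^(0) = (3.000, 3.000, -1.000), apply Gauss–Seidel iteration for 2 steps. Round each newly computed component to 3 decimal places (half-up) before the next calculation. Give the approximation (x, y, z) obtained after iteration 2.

Iteration 1:
  x = (2 - (-4)·3.000 - (-1)·-1.000) / (9) = 1.444
  y = (-11 - (-4)·1.444 - (2.9)·-1.000) / (8.9) = -0.261
  z = (9 - (-2.3)·1.444 - (-4)·-0.261) / (10.3) = 1.095
Iteration 2:
  x = (2 - (-4)·-0.261 - (-1)·1.095) / (9) = 0.228
  y = (-11 - (-4)·0.228 - (2.9)·1.095) / (8.9) = -1.490
  z = (9 - (-2.3)·0.228 - (-4)·-1.490) / (10.3) = 0.346

(0.228, -1.490, 0.346)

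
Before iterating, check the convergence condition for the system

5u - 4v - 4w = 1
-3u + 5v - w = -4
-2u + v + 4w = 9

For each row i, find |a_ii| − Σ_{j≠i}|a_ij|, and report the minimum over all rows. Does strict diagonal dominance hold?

row 1: |5| − (4+4) = -3
row 2: |5| − (3+1) = 1
row 3: |4| − (2+1) = 1
minimum over rows = -3 → not strictly diagonally dominant

-3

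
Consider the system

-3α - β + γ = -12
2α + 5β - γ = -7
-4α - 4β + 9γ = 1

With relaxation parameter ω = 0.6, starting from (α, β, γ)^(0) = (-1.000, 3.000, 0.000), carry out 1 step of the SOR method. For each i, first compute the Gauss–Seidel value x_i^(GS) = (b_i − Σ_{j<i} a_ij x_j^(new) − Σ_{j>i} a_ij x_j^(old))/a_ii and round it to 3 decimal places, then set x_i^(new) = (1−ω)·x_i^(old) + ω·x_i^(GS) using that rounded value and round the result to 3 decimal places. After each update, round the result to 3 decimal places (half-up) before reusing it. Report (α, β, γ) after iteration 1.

(1.400, 0.024, 0.446)

Iteration 1:
  α: GS value = (-12 - (-1)·3.000 - (1)·0.000) / (-3) = 3.000;  α ← (1−ω)·-1.000 + ω·3.000 = 1.400
  β: GS value = (-7 - (2)·1.400 - (-1)·0.000) / (5) = -1.960;  β ← (1−ω)·3.000 + ω·-1.960 = 0.024
  γ: GS value = (1 - (-4)·1.400 - (-4)·0.024) / (9) = 0.744;  γ ← (1−ω)·0.000 + ω·0.744 = 0.446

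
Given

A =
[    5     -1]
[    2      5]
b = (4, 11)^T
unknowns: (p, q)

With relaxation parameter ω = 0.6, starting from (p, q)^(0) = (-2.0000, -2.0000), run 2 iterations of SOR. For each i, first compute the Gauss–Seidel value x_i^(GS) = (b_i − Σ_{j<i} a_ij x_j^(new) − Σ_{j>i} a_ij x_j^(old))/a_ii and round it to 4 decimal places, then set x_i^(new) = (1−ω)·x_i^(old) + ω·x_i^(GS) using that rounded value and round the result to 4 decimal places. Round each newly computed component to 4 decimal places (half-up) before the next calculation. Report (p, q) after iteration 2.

Iteration 1:
  p: GS value = (4 - (-1)·-2.0000) / (5) = 0.4000;  p ← (1−ω)·-2.0000 + ω·0.4000 = -0.5600
  q: GS value = (11 - (2)·-0.5600) / (5) = 2.4240;  q ← (1−ω)·-2.0000 + ω·2.4240 = 0.6544
Iteration 2:
  p: GS value = (4 - (-1)·0.6544) / (5) = 0.9309;  p ← (1−ω)·-0.5600 + ω·0.9309 = 0.3345
  q: GS value = (11 - (2)·0.3345) / (5) = 2.0662;  q ← (1−ω)·0.6544 + ω·2.0662 = 1.5015

(0.3345, 1.5015)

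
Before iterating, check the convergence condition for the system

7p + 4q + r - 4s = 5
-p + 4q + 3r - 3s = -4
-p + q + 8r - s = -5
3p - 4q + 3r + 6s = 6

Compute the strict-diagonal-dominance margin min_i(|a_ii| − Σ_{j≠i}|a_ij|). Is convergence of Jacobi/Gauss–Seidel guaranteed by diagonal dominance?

row 1: |7| − (4+1+4) = -2
row 2: |4| − (1+3+3) = -3
row 3: |8| − (1+1+1) = 5
row 4: |6| − (3+4+3) = -4
minimum over rows = -4 → not strictly diagonally dominant

-4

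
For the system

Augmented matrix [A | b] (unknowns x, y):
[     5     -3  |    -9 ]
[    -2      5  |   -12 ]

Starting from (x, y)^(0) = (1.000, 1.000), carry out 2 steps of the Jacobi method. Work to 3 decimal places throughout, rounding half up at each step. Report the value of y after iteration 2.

Iteration 1:
  x = (-9 - (-3)·1.000) / (5) = -1.200
  y = (-12 - (-2)·1.000) / (5) = -2.000
Iteration 2:
  x = (-9 - (-3)·-2.000) / (5) = -3.000
  y = (-12 - (-2)·-1.200) / (5) = -2.880

-2.880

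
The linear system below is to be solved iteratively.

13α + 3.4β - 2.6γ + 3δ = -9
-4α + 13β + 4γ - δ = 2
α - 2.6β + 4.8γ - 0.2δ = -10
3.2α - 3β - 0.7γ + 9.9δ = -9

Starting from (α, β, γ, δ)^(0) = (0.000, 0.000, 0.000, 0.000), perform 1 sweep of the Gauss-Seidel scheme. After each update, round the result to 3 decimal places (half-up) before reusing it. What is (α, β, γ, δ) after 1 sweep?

(-0.692, -0.059, -1.971, -0.843)

Iteration 1:
  α = (-9 - (3.4)·0.000 - (-2.6)·0.000 - (3)·0.000) / (13) = -0.692
  β = (2 - (-4)·-0.692 - (4)·0.000 - (-1)·0.000) / (13) = -0.059
  γ = (-10 - (1)·-0.692 - (-2.6)·-0.059 - (-0.2)·0.000) / (4.8) = -1.971
  δ = (-9 - (3.2)·-0.692 - (-3)·-0.059 - (-0.7)·-1.971) / (9.9) = -0.843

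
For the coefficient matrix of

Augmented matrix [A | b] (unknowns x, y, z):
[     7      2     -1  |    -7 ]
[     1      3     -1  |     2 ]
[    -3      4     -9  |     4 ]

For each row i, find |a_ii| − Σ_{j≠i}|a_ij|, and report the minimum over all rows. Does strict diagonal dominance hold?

1

row 1: |7| − (2+1) = 4
row 2: |3| − (1+1) = 1
row 3: |-9| − (3+4) = 2
minimum over rows = 1 → strictly diagonally dominant (convergence guaranteed)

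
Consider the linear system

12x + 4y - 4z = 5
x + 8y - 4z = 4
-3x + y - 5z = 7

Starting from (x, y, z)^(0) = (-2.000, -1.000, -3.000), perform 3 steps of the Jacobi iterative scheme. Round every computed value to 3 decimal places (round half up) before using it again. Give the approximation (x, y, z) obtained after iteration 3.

Iteration 1:
  x = (5 - (4)·-1.000 - (-4)·-3.000) / (12) = -0.250
  y = (4 - (1)·-2.000 - (-4)·-3.000) / (8) = -0.750
  z = (7 - (-3)·-2.000 - (1)·-1.000) / (-5) = -0.400
Iteration 2:
  x = (5 - (4)·-0.750 - (-4)·-0.400) / (12) = 0.533
  y = (4 - (1)·-0.250 - (-4)·-0.400) / (8) = 0.331
  z = (7 - (-3)·-0.250 - (1)·-0.750) / (-5) = -1.400
Iteration 3:
  x = (5 - (4)·0.331 - (-4)·-1.400) / (12) = -0.160
  y = (4 - (1)·0.533 - (-4)·-1.400) / (8) = -0.267
  z = (7 - (-3)·0.533 - (1)·0.331) / (-5) = -1.654

(-0.160, -0.267, -1.654)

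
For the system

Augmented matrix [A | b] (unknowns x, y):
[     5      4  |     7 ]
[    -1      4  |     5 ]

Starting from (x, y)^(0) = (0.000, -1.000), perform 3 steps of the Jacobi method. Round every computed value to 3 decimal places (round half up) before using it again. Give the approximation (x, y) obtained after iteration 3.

(-0.040, 1.350)

Iteration 1:
  x = (7 - (4)·-1.000) / (5) = 2.200
  y = (5 - (-1)·0.000) / (4) = 1.250
Iteration 2:
  x = (7 - (4)·1.250) / (5) = 0.400
  y = (5 - (-1)·2.200) / (4) = 1.800
Iteration 3:
  x = (7 - (4)·1.800) / (5) = -0.040
  y = (5 - (-1)·0.400) / (4) = 1.350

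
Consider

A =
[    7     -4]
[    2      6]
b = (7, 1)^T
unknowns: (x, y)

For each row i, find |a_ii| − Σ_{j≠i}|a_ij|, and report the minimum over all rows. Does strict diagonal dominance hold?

row 1: |7| − (4) = 3
row 2: |6| − (2) = 4
minimum over rows = 3 → strictly diagonally dominant (convergence guaranteed)

3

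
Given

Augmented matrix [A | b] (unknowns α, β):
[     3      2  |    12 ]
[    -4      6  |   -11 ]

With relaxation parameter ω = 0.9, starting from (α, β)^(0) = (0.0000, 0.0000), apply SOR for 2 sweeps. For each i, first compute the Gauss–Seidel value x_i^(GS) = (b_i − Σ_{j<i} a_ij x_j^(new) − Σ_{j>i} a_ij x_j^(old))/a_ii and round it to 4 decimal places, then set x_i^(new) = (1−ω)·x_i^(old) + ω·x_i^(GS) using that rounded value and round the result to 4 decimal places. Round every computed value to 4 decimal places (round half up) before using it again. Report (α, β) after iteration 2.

(3.6540, 0.5934)

Iteration 1:
  α: GS value = (12 - (2)·0.0000) / (3) = 4.0000;  α ← (1−ω)·0.0000 + ω·4.0000 = 3.6000
  β: GS value = (-11 - (-4)·3.6000) / (6) = 0.5667;  β ← (1−ω)·0.0000 + ω·0.5667 = 0.5100
Iteration 2:
  α: GS value = (12 - (2)·0.5100) / (3) = 3.6600;  α ← (1−ω)·3.6000 + ω·3.6600 = 3.6540
  β: GS value = (-11 - (-4)·3.6540) / (6) = 0.6027;  β ← (1−ω)·0.5100 + ω·0.6027 = 0.5934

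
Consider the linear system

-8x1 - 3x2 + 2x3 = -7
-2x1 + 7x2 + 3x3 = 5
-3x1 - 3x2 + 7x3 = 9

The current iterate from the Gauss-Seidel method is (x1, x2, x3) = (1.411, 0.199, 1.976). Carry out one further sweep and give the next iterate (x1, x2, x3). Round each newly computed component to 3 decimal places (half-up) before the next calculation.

One sweep:
  x1 = (-7 - (-3)·0.199 - (2)·1.976) / (-8) = 1.294
  x2 = (5 - (-2)·1.294 - (3)·1.976) / (7) = 0.237
  x3 = (9 - (-3)·1.294 - (-3)·0.237) / (7) = 1.942

(1.294, 0.237, 1.942)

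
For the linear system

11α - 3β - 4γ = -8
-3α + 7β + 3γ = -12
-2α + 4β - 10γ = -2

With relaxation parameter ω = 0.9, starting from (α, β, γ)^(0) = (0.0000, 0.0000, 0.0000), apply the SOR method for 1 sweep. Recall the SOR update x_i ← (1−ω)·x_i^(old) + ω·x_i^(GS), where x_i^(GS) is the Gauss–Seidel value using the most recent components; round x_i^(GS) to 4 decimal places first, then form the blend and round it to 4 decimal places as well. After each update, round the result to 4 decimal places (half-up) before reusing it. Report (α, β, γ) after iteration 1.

Iteration 1:
  α: GS value = (-8 - (-3)·0.0000 - (-4)·0.0000) / (11) = -0.7273;  α ← (1−ω)·0.0000 + ω·-0.7273 = -0.6546
  β: GS value = (-12 - (-3)·-0.6546 - (3)·0.0000) / (7) = -1.9948;  β ← (1−ω)·0.0000 + ω·-1.9948 = -1.7953
  γ: GS value = (-2 - (-2)·-0.6546 - (4)·-1.7953) / (-10) = -0.3872;  γ ← (1−ω)·0.0000 + ω·-0.3872 = -0.3485

(-0.6546, -1.7953, -0.3485)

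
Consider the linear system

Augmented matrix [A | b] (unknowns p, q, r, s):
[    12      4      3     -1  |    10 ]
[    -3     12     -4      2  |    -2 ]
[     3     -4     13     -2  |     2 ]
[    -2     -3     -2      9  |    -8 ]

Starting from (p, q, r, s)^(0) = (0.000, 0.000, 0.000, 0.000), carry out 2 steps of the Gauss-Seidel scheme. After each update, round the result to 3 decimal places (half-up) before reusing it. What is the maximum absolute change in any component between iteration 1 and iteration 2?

0.091

Iteration 1:
  p = (10 - (4)·0.000 - (3)·0.000 - (-1)·0.000) / (12) = 0.833
  q = (-2 - (-3)·0.833 - (-4)·0.000 - (2)·0.000) / (12) = 0.042
  r = (2 - (3)·0.833 - (-4)·0.042 - (-2)·0.000) / (13) = -0.025
  s = (-8 - (-2)·0.833 - (-3)·0.042 - (-2)·-0.025) / (9) = -0.695
Iteration 2:
  p = (10 - (4)·0.042 - (3)·-0.025 - (-1)·-0.695) / (12) = 0.768
  q = (-2 - (-3)·0.768 - (-4)·-0.025 - (2)·-0.695) / (12) = 0.133
  r = (2 - (3)·0.768 - (-4)·0.133 - (-2)·-0.695) / (13) = -0.089
  s = (-8 - (-2)·0.768 - (-3)·0.133 - (-2)·-0.089) / (9) = -0.694
Change: (-0.065, 0.091, -0.064, 0.001) → max |·| = 0.091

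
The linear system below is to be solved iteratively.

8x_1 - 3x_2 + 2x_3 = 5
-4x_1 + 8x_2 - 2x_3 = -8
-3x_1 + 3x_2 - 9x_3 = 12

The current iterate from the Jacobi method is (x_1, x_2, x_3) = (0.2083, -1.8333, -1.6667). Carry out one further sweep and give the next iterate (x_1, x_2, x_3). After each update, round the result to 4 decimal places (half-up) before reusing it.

One sweep:
  x_1 = (5 - (-3)·-1.8333 - (2)·-1.6667) / (8) = 0.3542
  x_2 = (-8 - (-4)·0.2083 - (-2)·-1.6667) / (8) = -1.3125
  x_3 = (12 - (-3)·0.2083 - (3)·-1.8333) / (-9) = -2.0139

(0.3542, -1.3125, -2.0139)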